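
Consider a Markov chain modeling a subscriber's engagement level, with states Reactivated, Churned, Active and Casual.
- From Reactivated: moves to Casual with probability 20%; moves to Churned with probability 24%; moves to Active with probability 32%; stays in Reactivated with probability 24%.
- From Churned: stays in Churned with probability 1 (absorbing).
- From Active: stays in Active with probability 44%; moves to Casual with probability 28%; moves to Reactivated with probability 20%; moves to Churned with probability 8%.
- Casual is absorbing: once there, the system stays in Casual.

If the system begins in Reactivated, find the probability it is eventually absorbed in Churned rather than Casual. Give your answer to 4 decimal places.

0.4425

Let h(s) be the probability of absorption at Churned starting from transient state s. Then h(Churned) = 1 and h(Casual) = 0. By first-step analysis:
h(Reactivated) = 0.24·h(Reactivated) + 0.24·1 + 0.32·h(Active) + 0.2·0
h(Active) = 0.2·h(Reactivated) + 0.08·1 + 0.44·h(Active) + 0.28·0
Solving: h(Reactivated) = 0.4425, h(Active) = 0.3009.
Starting from Reactivated, the probability is 0.4425.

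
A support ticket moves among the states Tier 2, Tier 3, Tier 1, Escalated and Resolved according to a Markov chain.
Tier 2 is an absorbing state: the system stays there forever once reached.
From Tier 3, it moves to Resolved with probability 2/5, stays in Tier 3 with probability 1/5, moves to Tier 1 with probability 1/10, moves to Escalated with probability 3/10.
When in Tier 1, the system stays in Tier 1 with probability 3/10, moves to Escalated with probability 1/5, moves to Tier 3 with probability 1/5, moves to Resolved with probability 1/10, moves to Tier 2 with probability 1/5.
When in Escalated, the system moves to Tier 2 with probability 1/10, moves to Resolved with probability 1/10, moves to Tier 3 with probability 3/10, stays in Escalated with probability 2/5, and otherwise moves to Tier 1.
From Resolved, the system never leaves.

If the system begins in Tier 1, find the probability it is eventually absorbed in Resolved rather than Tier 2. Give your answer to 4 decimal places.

0.5708

Let h(s) be the probability of absorption at Resolved starting from transient state s. Then h(Resolved) = 1 and h(Tier 2) = 0. By first-step analysis:
h(Tier 3) = 0.2·h(Tier 3) + 0.1·h(Tier 1) + 0.3·h(Escalated) + 0.4·1
h(Tier 1) = 0.2·0 + 0.2·h(Tier 3) + 0.3·h(Tier 1) + 0.2·h(Escalated) + 0.1·1
h(Escalated) = 0.1·0 + 0.3·h(Tier 3) + 0.1·h(Tier 1) + 0.4·h(Escalated) + 0.1·1
Solving: h(Tier 3) = 0.8240, h(Tier 1) = 0.5708, h(Escalated) = 0.6738.
Starting from Tier 1, the probability is 0.5708.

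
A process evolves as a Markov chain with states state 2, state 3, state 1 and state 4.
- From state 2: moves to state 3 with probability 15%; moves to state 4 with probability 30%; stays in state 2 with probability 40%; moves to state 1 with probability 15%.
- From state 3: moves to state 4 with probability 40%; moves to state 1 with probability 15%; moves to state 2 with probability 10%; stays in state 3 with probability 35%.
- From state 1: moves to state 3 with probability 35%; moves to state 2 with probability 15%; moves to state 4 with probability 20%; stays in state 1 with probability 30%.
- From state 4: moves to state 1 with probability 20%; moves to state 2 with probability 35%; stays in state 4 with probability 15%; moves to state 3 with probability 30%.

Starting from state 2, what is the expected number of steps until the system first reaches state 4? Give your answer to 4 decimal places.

3.2732

Let t(s) be the expected number of steps to first reach state 4 from state s, with t(state 4) = 0. Conditioning on the first step:
t(state 2) = 1 + 0.4·t(state 2) + 0.15·t(state 3) + 0.15·t(state 1)
t(state 3) = 1 + 0.1·t(state 2) + 0.35·t(state 3) + 0.15·t(state 1)
t(state 1) = 1 + 0.15·t(state 2) + 0.35·t(state 3) + 0.3·t(state 1)
Solving: t(state 2) = 3.2732, t(state 3) = 2.8640, t(state 1) = 3.5620.
Expected steps from state 2 to state 4: 3.2732.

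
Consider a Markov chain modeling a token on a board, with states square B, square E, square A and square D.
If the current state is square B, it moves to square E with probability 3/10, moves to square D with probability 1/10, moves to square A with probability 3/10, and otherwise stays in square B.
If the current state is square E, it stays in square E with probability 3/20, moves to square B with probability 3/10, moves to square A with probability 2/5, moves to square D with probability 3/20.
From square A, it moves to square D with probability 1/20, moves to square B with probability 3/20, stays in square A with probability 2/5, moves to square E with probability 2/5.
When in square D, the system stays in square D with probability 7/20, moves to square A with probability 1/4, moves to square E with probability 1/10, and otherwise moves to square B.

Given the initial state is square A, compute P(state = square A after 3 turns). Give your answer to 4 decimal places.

Propagate the distribution vector 3 turns from square A.
After 0 turns: (0.0000, 0.0000, 1.0000, 0.0000)
After 1 turn: (0.1500, 0.4000, 0.4000, 0.0500)
After 2 turns: (0.2400, 0.2700, 0.3775, 0.1125)
After 3 turns: (0.2434, 0.2748, 0.3591, 0.1228)
P(in square A after 3 turns) = 0.3591

0.3591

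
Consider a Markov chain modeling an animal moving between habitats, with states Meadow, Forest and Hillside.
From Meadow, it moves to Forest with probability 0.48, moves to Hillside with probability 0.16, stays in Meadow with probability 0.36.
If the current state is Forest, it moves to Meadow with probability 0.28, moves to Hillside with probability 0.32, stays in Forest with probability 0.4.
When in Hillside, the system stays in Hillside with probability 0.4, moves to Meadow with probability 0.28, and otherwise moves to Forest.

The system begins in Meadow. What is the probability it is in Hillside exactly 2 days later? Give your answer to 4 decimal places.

Sum over the intermediate state after 1 day:
P = P(Meadow→Meadow)·P(Meadow→Hillside) + P(Meadow→Forest)·P(Forest→Hillside) + P(Meadow→Hillside)·P(Hillside→Hillside)
  = 0.36×0.16 + 0.48×0.32 + 0.16×0.4
  = 0.0576 + 0.1536 + 0.0640 = 0.2752

0.2752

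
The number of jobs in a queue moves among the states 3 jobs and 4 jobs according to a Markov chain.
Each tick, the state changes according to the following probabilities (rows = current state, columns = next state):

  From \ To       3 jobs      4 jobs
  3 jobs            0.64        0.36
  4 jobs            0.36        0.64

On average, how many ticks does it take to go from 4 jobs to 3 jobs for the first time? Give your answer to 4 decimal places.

Let t(s) be the expected number of ticks to first reach 3 jobs from state s, with t(3 jobs) = 0. Conditioning on the first tick:
t(4 jobs) = 1 + 0.64·t(4 jobs)
Solving: t(4 jobs) = 2.7778.
Expected ticks from 4 jobs to 3 jobs: 2.7778.

2.7778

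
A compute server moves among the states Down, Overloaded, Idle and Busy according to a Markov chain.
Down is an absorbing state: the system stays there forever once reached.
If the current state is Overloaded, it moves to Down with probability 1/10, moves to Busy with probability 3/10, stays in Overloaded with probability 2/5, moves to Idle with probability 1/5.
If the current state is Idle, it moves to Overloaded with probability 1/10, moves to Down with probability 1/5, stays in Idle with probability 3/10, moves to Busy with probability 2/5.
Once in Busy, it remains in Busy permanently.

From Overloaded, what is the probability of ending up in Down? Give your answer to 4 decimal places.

0.2750

Let h(s) be the probability of absorption at Down starting from transient state s. Then h(Down) = 1 and h(Busy) = 0. By first-step analysis:
h(Overloaded) = 0.1·1 + 0.4·h(Overloaded) + 0.2·h(Idle) + 0.3·0
h(Idle) = 0.2·1 + 0.1·h(Overloaded) + 0.3·h(Idle) + 0.4·0
Solving: h(Overloaded) = 0.2750, h(Idle) = 0.3250.
Starting from Overloaded, the probability is 0.2750.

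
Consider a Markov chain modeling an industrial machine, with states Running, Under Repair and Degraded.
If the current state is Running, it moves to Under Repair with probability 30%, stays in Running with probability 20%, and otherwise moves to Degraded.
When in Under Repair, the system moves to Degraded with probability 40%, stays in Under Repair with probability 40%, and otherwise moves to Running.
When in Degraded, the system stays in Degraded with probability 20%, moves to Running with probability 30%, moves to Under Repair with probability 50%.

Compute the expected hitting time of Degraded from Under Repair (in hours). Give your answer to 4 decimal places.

2.3810

Let t(s) be the expected number of hours to first reach Degraded from state s, with t(Degraded) = 0. Conditioning on the first hour:
t(Running) = 1 + 0.2·t(Running) + 0.3·t(Under Repair)
t(Under Repair) = 1 + 0.2·t(Running) + 0.4·t(Under Repair)
Solving: t(Running) = 2.1429, t(Under Repair) = 2.3810.
Expected hours from Under Repair to Degraded: 2.3810.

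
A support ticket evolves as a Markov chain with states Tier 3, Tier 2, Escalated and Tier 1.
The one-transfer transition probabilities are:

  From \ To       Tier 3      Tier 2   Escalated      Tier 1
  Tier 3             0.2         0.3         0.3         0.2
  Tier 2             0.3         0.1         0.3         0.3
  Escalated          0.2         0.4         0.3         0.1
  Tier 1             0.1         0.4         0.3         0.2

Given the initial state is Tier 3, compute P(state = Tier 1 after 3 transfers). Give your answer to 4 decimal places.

0.1990

Propagate the distribution vector 3 transfers from Tier 3.
After 0 transfers: (1.0000, 0.0000, 0.0000, 0.0000)
After 1 transfer: (0.2000, 0.3000, 0.3000, 0.2000)
After 2 transfers: (0.2100, 0.2900, 0.3000, 0.2000)
After 3 transfers: (0.2090, 0.2920, 0.3000, 0.1990)
P(in Tier 1 after 3 transfers) = 0.1990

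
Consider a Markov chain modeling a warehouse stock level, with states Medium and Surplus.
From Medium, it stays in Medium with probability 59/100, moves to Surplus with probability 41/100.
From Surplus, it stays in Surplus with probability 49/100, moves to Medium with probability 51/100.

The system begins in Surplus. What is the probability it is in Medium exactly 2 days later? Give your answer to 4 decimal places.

0.5508

Sum over the intermediate state after 1 day:
P = P(Surplus→Medium)·P(Medium→Medium) + P(Surplus→Surplus)·P(Surplus→Medium)
  = 0.51×0.59 + 0.49×0.51
  = 0.3009 + 0.2499 = 0.5508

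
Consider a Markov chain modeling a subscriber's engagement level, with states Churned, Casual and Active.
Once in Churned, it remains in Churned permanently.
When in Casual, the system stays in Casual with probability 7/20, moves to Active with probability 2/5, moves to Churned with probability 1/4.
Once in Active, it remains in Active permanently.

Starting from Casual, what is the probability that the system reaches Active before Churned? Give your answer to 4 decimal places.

0.6154

Let h(s) be the probability of absorption at Active starting from transient state s. Then h(Active) = 1 and h(Churned) = 0. By first-step analysis:
h(Casual) = 0.25·0 + 0.35·h(Casual) + 0.4·1
Solving: h(Casual) = 0.6154.
Starting from Casual, the probability is 0.6154.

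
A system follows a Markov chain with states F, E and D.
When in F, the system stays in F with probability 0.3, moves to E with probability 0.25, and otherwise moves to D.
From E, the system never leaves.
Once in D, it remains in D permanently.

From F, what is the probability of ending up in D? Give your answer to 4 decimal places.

Let h(s) be the probability of absorption at D starting from transient state s. Then h(D) = 1 and h(E) = 0. By first-step analysis:
h(F) = 0.3·h(F) + 0.25·0 + 0.45·1
Solving: h(F) = 0.6429.
Starting from F, the probability is 0.6429.

0.6429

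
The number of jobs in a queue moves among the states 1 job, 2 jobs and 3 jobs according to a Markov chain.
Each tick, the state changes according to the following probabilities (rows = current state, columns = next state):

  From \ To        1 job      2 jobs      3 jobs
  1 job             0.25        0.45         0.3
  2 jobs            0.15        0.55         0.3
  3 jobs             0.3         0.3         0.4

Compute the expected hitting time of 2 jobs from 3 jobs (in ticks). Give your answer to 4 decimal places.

Let t(s) be the expected number of ticks to first reach 2 jobs from state s, with t(2 jobs) = 0. Conditioning on the first tick:
t(1 job) = 1 + 0.25·t(1 job) + 0.3·t(3 jobs)
t(3 jobs) = 1 + 0.3·t(1 job) + 0.4·t(3 jobs)
Solving: t(1 job) = 2.5000, t(3 jobs) = 2.9167.
Expected ticks from 3 jobs to 2 jobs: 2.9167.

2.9167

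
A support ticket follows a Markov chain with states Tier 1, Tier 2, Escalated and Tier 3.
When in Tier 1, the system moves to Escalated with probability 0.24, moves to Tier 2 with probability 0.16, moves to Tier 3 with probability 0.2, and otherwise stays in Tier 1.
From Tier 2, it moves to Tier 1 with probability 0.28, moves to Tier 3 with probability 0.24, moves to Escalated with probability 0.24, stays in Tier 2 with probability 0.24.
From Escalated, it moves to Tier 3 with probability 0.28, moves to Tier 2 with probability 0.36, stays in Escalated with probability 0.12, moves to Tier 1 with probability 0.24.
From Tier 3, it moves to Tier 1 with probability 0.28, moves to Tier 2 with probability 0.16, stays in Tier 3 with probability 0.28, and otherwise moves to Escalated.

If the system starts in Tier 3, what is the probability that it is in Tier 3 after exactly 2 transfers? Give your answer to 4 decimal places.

0.2512

Propagate the distribution vector 2 transfers from Tier 3.
After 0 transfers: (0.0000, 0.0000, 0.0000, 1.0000)
After 1 transfer: (0.2800, 0.1600, 0.2800, 0.2800)
After 2 transfers: (0.3024, 0.2288, 0.2176, 0.2512)
P(in Tier 3 after 2 transfers) = 0.2512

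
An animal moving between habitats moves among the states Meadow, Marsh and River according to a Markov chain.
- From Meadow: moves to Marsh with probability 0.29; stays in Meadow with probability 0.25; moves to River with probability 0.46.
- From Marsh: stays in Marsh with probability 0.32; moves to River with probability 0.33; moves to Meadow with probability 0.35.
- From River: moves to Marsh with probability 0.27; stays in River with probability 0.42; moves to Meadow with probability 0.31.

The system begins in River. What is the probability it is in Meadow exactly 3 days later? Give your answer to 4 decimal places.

0.3035

Propagate the distribution vector 3 days from River.
After 0 days: (0.0000, 0.0000, 1.0000)
After 1 day: (0.3100, 0.2700, 0.4200)
After 2 days: (0.3022, 0.2897, 0.4081)
After 3 days: (0.3035, 0.2905, 0.4060)
P(in Meadow after 3 days) = 0.3035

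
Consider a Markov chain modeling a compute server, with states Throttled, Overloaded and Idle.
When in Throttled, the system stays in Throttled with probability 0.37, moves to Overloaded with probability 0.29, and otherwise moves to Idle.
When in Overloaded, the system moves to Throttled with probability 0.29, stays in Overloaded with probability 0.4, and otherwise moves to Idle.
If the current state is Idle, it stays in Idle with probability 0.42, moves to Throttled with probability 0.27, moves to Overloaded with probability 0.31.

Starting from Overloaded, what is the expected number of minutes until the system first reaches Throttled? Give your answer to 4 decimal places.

3.5331

Let t(s) be the expected number of minutes to first reach Throttled from state s, with t(Throttled) = 0. Conditioning on the first minute:
t(Overloaded) = 1 + 0.4·t(Overloaded) + 0.31·t(Idle)
t(Idle) = 1 + 0.31·t(Overloaded) + 0.42·t(Idle)
Solving: t(Overloaded) = 3.5331, t(Idle) = 3.6125.
Expected minutes from Overloaded to Throttled: 3.5331.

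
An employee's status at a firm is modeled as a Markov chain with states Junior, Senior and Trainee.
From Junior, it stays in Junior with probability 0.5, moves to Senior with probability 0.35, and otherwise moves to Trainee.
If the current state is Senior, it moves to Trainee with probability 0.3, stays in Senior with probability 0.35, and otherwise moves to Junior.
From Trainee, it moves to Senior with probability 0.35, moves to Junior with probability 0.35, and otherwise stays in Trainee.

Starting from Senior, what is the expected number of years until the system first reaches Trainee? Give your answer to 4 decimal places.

Let t(s) be the expected number of years to first reach Trainee from state s, with t(Trainee) = 0. Conditioning on the first year:
t(Junior) = 1 + 0.5·t(Junior) + 0.35·t(Senior)
t(Senior) = 1 + 0.35·t(Junior) + 0.35·t(Senior)
Solving: t(Junior) = 4.9383, t(Senior) = 4.1975.
Expected years from Senior to Trainee: 4.1975.

4.1975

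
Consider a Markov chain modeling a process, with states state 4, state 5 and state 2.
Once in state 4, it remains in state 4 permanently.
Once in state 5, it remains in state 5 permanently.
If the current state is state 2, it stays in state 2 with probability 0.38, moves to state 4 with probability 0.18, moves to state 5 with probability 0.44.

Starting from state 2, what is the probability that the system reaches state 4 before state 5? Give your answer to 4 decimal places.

Let h(s) be the probability of absorption at state 4 starting from transient state s. Then h(state 4) = 1 and h(state 5) = 0. By first-step analysis:
h(state 2) = 0.18·1 + 0.44·0 + 0.38·h(state 2)
Solving: h(state 2) = 0.2903.
Starting from state 2, the probability is 0.2903.

0.2903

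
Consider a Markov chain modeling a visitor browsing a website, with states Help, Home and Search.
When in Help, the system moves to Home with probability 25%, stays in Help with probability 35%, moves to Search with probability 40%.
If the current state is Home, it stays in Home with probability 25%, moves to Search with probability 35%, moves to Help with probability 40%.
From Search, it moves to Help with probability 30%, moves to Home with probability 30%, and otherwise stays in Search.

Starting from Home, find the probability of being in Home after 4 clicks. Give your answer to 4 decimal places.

Propagate the distribution vector 4 clicks from Home.
After 0 clicks: (0.0000, 1.0000, 0.0000)
After 1 click: (0.4000, 0.2500, 0.3500)
After 2 clicks: (0.3450, 0.2675, 0.3875)
After 3 clicks: (0.3440, 0.2694, 0.3866)
After 4 clicks: (0.3441, 0.2693, 0.3865)
P(in Home after 4 clicks) = 0.2693

0.2693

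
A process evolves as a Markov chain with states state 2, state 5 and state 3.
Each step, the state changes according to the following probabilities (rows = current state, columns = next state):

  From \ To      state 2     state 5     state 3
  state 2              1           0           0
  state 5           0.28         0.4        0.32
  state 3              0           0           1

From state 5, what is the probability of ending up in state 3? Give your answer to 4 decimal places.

0.5333

Let h(s) be the probability of absorption at state 3 starting from transient state s. Then h(state 3) = 1 and h(state 2) = 0. By first-step analysis:
h(state 5) = 0.28·0 + 0.4·h(state 5) + 0.32·1
Solving: h(state 5) = 0.5333.
Starting from state 5, the probability is 0.5333.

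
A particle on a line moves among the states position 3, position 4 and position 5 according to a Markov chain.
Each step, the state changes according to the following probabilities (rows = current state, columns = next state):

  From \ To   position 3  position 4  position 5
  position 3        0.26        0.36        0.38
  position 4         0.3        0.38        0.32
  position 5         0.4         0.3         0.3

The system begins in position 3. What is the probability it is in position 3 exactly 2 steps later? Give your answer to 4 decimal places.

0.3276

Sum over the intermediate state after 1 step:
P = P(position 3→position 3)·P(position 3→position 3) + P(position 3→position 4)·P(position 4→position 3) + P(position 3→position 5)·P(position 5→position 3)
  = 0.26×0.26 + 0.36×0.3 + 0.38×0.4
  = 0.0676 + 0.1080 + 0.1520 = 0.3276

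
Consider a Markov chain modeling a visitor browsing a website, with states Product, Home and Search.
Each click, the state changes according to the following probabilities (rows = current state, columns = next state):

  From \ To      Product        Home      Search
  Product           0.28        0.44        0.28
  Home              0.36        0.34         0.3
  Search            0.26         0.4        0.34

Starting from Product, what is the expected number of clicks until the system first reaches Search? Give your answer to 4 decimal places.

3.4722

Let t(s) be the expected number of clicks to first reach Search from state s, with t(Search) = 0. Conditioning on the first click:
t(Product) = 1 + 0.28·t(Product) + 0.44·t(Home)
t(Home) = 1 + 0.36·t(Product) + 0.34·t(Home)
Solving: t(Product) = 3.4722, t(Home) = 3.4091.
Expected clicks from Product to Search: 3.4722.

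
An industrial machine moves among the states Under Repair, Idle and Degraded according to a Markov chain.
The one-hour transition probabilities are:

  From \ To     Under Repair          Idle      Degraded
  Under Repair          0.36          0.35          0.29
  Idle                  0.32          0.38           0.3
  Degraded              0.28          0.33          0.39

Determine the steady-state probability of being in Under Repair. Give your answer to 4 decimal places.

Let the stationary distribution be π with π = πP and π_1 + π_2 + π_3 = 1.
π_1 = 0.36·π_1 + 0.32·π_2 + 0.28·π_3
π_2 = 0.35·π_1 + 0.38·π_2 + 0.33·π_3
Solving with the normalization constraint gives π = (0.3197, 0.3541, 0.3262).
So the stationary probability of Under Repair is 0.3197.

0.3197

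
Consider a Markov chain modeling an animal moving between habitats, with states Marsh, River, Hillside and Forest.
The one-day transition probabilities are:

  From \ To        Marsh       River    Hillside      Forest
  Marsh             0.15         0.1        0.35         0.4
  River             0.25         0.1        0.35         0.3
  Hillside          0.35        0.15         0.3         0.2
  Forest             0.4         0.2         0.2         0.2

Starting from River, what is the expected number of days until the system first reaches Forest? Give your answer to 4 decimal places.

3.4197

Let t(s) be the expected number of days to first reach Forest from state s, with t(Forest) = 0. Conditioning on the first day:
t(Marsh) = 1 + 0.15·t(Marsh) + 0.1·t(River) + 0.35·t(Hillside)
t(River) = 1 + 0.25·t(Marsh) + 0.1·t(River) + 0.35·t(Hillside)
t(Hillside) = 1 + 0.35·t(Marsh) + 0.15·t(River) + 0.3·t(Hillside)
Solving: t(Marsh) = 3.1088, t(River) = 3.4197, t(Hillside) = 3.7158.
Expected days from River to Forest: 3.4197.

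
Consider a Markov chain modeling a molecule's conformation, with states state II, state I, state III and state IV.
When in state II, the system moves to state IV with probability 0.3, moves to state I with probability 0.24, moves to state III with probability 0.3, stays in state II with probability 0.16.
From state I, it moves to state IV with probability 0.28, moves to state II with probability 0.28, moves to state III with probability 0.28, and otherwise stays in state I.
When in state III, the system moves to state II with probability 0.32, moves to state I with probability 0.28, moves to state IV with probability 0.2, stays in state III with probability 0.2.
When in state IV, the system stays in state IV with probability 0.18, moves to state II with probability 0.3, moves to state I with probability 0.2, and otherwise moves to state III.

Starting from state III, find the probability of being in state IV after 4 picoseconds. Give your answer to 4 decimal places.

Propagate the distribution vector 4 picoseconds from state III.
After 0 picoseconds: (0.0000, 0.0000, 1.0000, 0.0000)
After 1 picosecond: (0.3200, 0.2800, 0.2000, 0.2000)
After 2 picoseconds: (0.2536, 0.2176, 0.2784, 0.2504)
After 3 picoseconds: (0.2657, 0.2237, 0.2728, 0.2378)
After 4 picoseconds: (0.2638, 0.2235, 0.2730, 0.2397)
P(in state IV after 4 picoseconds) = 0.2397

0.2397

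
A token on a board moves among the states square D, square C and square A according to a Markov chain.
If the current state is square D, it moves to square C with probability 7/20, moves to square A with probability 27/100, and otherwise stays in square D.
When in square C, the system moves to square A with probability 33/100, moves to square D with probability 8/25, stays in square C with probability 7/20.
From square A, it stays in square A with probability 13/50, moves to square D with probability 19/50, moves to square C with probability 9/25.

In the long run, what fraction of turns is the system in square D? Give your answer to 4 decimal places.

Let the stationary distribution be π with π = πP and π_1 + π_2 + π_3 = 1.
π_1 = 0.38·π_1 + 0.32·π_2 + 0.38·π_3
π_2 = 0.35·π_1 + 0.35·π_2 + 0.36·π_3
Solving with the normalization constraint gives π = (0.3588, 0.3529, 0.2883).
So the stationary probability of square D is 0.3588.

0.3588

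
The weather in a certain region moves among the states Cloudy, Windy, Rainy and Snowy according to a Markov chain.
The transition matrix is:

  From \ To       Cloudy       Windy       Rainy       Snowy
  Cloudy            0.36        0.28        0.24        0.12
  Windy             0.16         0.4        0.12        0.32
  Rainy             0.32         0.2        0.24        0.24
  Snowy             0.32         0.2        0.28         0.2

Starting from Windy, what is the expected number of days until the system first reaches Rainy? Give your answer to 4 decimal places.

Let t(s) be the expected number of days to first reach Rainy from state s, with t(Rainy) = 0. Conditioning on the first day:
t(Cloudy) = 1 + 0.36·t(Cloudy) + 0.28·t(Windy) + 0.12·t(Snowy)
t(Windy) = 1 + 0.16·t(Cloudy) + 0.4·t(Windy) + 0.32·t(Snowy)
t(Snowy) = 1 + 0.32·t(Cloudy) + 0.2·t(Windy) + 0.2·t(Snowy)
Solving: t(Cloudy) = 4.7218, t(Windy) = 5.3075, t(Snowy) = 4.4656.
Expected days from Windy to Rainy: 5.3075.

5.3075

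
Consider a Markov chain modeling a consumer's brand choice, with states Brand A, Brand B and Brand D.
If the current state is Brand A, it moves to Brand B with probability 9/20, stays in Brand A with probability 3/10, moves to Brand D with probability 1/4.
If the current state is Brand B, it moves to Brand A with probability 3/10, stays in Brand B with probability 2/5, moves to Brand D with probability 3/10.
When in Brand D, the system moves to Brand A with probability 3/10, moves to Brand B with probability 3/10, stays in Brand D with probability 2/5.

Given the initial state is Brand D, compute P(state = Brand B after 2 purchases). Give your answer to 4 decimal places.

Sum over the intermediate state after 1 purchase:
P = P(Brand D→Brand A)·P(Brand A→Brand B) + P(Brand D→Brand B)·P(Brand B→Brand B) + P(Brand D→Brand D)·P(Brand D→Brand B)
  = 0.3×0.45 + 0.3×0.4 + 0.4×0.3
  = 0.1350 + 0.1200 + 0.1200 = 0.3750

0.3750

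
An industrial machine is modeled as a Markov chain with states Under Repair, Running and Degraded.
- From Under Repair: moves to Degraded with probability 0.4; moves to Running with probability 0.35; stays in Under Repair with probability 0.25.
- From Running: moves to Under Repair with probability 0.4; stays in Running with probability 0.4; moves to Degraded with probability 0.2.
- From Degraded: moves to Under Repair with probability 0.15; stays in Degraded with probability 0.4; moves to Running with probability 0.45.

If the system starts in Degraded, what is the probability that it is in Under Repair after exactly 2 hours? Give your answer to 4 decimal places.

0.2775

Sum over the intermediate state after 1 hour:
P = P(Degraded→Under Repair)·P(Under Repair→Under Repair) + P(Degraded→Running)·P(Running→Under Repair) + P(Degraded→Degraded)·P(Degraded→Under Repair)
  = 0.15×0.25 + 0.45×0.4 + 0.4×0.15
  = 0.0375 + 0.1800 + 0.0600 = 0.2775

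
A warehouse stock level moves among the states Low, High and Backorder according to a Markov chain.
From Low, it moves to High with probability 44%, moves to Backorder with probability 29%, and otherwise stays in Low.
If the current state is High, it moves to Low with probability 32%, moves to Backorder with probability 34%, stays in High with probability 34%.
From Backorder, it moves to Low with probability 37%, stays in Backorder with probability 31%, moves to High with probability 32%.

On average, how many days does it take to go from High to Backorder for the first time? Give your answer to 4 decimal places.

3.0792

Let t(s) be the expected number of days to first reach Backorder from state s, with t(Backorder) = 0. Conditioning on the first day:
t(Low) = 1 + 0.27·t(Low) + 0.44·t(High)
t(High) = 1 + 0.32·t(Low) + 0.34·t(High)
Solving: t(Low) = 3.2258, t(High) = 3.0792.
Expected days from High to Backorder: 3.0792.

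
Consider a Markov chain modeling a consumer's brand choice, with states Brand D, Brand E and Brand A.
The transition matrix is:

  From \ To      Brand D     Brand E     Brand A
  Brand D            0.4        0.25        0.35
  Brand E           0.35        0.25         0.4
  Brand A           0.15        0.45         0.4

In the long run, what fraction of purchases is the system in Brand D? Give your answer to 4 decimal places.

Let the stationary distribution be π with π = πP and π_1 + π_2 + π_3 = 1.
π_1 = 0.4·π_1 + 0.35·π_2 + 0.15·π_3
π_2 = 0.25·π_1 + 0.25·π_2 + 0.45·π_3
Solving with the normalization constraint gives π = (0.2872, 0.3271, 0.3856).
So the stationary probability of Brand D is 0.2872.

0.2872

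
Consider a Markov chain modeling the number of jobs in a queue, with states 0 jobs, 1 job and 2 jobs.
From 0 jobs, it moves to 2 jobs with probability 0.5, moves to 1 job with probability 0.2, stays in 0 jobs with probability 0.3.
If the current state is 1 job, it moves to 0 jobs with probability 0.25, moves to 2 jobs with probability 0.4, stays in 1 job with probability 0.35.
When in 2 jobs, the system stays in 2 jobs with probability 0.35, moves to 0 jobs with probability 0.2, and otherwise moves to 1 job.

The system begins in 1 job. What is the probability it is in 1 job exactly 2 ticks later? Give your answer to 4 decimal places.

0.3525

Sum over the intermediate state after 1 tick:
P = P(1 job→0 jobs)·P(0 jobs→1 job) + P(1 job→1 job)·P(1 job→1 job) + P(1 job→2 jobs)·P(2 jobs→1 job)
  = 0.25×0.2 + 0.35×0.35 + 0.4×0.45
  = 0.0500 + 0.1225 + 0.1800 = 0.3525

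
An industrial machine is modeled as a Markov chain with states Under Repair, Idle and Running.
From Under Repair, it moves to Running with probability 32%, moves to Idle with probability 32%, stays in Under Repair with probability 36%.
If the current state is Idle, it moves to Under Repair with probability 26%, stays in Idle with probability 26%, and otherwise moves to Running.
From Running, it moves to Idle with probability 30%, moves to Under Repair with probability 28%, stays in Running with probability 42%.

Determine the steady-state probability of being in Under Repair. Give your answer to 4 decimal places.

Let the stationary distribution be π with π = πP and π_1 + π_2 + π_3 = 1.
π_1 = 0.36·π_1 + 0.26·π_2 + 0.28·π_3
π_2 = 0.32·π_1 + 0.26·π_2 + 0.3·π_3
Solving with the normalization constraint gives π = (0.2980, 0.2942, 0.4079).
So the stationary probability of Under Repair is 0.2980.

0.2980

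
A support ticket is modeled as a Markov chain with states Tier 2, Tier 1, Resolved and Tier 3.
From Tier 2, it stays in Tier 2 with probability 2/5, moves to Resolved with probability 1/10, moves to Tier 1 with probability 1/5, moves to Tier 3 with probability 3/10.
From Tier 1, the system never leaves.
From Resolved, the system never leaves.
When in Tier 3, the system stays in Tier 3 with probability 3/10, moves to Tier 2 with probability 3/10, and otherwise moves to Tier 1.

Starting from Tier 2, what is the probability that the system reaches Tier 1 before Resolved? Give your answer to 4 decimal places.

0.7879

Let h(s) be the probability of absorption at Tier 1 starting from transient state s. Then h(Tier 1) = 1 and h(Resolved) = 0. By first-step analysis:
h(Tier 2) = 0.4·h(Tier 2) + 0.2·1 + 0.1·0 + 0.3·h(Tier 3)
h(Tier 3) = 0.3·h(Tier 2) + 0.4·1 + 0.3·h(Tier 3)
Solving: h(Tier 2) = 0.7879, h(Tier 3) = 0.9091.
Starting from Tier 2, the probability is 0.7879.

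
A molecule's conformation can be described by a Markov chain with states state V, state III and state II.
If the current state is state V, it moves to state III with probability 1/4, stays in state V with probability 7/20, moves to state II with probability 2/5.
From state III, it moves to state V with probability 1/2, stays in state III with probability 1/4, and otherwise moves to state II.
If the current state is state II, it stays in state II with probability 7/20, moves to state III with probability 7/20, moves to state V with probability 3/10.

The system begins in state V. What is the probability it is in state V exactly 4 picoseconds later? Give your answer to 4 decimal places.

0.3757

Propagate the distribution vector 4 picoseconds from state V.
After 0 picoseconds: (1.0000, 0.0000, 0.0000)
After 1 picosecond: (0.3500, 0.2500, 0.4000)
After 2 picoseconds: (0.3675, 0.2900, 0.3425)
After 3 picoseconds: (0.3764, 0.2843, 0.3394)
After 4 picoseconds: (0.3757, 0.2839, 0.3404)
P(in state V after 4 picoseconds) = 0.3757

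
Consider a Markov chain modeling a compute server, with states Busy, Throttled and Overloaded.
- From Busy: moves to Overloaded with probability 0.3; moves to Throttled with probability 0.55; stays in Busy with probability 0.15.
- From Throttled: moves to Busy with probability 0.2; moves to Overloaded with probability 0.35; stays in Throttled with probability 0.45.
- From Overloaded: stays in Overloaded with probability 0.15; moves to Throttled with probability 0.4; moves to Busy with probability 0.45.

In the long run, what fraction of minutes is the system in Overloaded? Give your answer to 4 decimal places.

0.2809

Let the stationary distribution be π with π = πP and π_1 + π_2 + π_3 = 1.
π_1 = 0.15·π_1 + 0.2·π_2 + 0.45·π_3
π_2 = 0.55·π_1 + 0.45·π_2 + 0.4·π_3
Solving with the normalization constraint gives π = (0.2574, 0.4617, 0.2809).
So the stationary probability of Overloaded is 0.2809.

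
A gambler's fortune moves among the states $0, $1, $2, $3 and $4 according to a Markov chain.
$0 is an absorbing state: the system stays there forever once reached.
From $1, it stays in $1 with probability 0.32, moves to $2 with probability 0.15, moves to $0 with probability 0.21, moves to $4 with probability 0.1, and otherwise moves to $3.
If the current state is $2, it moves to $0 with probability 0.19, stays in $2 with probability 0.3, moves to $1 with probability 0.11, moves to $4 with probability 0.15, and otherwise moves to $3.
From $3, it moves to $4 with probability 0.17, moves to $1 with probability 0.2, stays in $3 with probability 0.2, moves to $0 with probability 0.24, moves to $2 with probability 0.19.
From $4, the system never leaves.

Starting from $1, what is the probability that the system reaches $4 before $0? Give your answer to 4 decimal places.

0.3696

Let h(s) be the probability of absorption at $4 starting from transient state s. Then h($4) = 1 and h($0) = 0. By first-step analysis:
h($1) = 0.21·0 + 0.32·h($1) + 0.15·h($2) + 0.22·h($3) + 0.1·1
h($2) = 0.19·0 + 0.11·h($1) + 0.3·h($2) + 0.25·h($3) + 0.15·1
h($3) = 0.24·0 + 0.2·h($1) + 0.19·h($2) + 0.2·h($3) + 0.17·1
Solving: h($1) = 0.3696, h($2) = 0.4166, h($3) = 0.4038.
Starting from $1, the probability is 0.3696.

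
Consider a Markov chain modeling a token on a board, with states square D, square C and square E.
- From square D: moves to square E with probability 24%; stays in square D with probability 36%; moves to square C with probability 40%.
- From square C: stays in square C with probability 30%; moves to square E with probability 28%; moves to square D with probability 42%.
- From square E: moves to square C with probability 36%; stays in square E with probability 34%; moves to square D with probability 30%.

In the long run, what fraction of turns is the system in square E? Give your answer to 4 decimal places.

0.2824

Let the stationary distribution be π with π = πP and π_1 + π_2 + π_3 = 1.
π_1 = 0.36·π_1 + 0.42·π_2 + 0.3·π_3
π_2 = 0.4·π_1 + 0.3·π_2 + 0.36·π_3
Solving with the normalization constraint gives π = (0.3643, 0.3534, 0.2824).
So the stationary probability of square E is 0.2824.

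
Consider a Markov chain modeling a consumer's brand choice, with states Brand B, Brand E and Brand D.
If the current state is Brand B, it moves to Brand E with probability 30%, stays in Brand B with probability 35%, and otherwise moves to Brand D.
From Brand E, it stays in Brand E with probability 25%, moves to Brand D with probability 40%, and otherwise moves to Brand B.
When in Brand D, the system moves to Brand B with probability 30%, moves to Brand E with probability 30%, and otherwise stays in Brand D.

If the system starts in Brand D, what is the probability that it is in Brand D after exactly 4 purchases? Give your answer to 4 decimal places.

0.3835

Propagate the distribution vector 4 purchases from Brand D.
After 0 purchases: (0.0000, 0.0000, 1.0000)
After 1 purchase: (0.3000, 0.3000, 0.4000)
After 2 purchases: (0.3300, 0.2850, 0.3850)
After 3 purchases: (0.3308, 0.2858, 0.3835)
After 4 purchases: (0.3308, 0.2857, 0.3835)
P(in Brand D after 4 purchases) = 0.3835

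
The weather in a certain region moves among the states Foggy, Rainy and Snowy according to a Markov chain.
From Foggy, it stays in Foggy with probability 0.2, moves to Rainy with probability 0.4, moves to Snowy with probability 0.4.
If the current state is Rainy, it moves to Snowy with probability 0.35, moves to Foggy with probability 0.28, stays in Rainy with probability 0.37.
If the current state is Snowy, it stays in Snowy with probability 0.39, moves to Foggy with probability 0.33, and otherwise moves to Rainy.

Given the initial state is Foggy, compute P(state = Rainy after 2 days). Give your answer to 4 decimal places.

Sum over the intermediate state after 1 day:
P = P(Foggy→Foggy)·P(Foggy→Rainy) + P(Foggy→Rainy)·P(Rainy→Rainy) + P(Foggy→Snowy)·P(Snowy→Rainy)
  = 0.2×0.4 + 0.4×0.37 + 0.4×0.28
  = 0.0800 + 0.1480 + 0.1120 = 0.3400

0.3400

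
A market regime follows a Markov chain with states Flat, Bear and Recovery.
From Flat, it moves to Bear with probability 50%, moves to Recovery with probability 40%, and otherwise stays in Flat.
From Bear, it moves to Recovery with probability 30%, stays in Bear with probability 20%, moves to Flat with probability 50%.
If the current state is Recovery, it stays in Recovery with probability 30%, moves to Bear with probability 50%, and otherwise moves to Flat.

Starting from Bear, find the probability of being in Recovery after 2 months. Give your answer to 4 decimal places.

Sum over the intermediate state after 1 month:
P = P(Bear→Flat)·P(Flat→Recovery) + P(Bear→Bear)·P(Bear→Recovery) + P(Bear→Recovery)·P(Recovery→Recovery)
  = 0.5×0.4 + 0.2×0.3 + 0.3×0.3
  = 0.2000 + 0.0600 + 0.0900 = 0.3500

0.3500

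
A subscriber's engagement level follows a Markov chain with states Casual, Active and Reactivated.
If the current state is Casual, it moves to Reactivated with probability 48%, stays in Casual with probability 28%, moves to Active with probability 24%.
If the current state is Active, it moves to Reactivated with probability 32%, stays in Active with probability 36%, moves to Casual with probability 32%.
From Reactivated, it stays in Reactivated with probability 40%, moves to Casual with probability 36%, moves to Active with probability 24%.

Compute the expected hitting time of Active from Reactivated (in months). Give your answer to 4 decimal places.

Let t(s) be the expected number of months to first reach Active from state s, with t(Active) = 0. Conditioning on the first month:
t(Casual) = 1 + 0.28·t(Casual) + 0.48·t(Reactivated)
t(Reactivated) = 1 + 0.36·t(Casual) + 0.4·t(Reactivated)
Solving: t(Casual) = 4.1667, t(Reactivated) = 4.1667.
Expected months from Reactivated to Active: 4.1667.

4.1667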